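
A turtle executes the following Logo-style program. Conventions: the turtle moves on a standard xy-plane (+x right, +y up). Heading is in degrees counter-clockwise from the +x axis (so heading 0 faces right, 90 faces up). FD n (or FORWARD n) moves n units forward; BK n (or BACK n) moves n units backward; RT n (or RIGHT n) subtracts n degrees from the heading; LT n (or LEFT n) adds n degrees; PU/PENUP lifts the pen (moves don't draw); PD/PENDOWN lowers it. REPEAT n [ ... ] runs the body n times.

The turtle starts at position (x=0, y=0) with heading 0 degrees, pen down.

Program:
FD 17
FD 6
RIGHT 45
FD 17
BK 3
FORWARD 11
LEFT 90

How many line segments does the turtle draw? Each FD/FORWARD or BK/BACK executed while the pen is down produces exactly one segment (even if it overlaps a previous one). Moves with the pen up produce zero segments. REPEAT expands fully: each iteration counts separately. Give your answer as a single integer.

Executing turtle program step by step:
Start: pos=(0,0), heading=0, pen down
FD 17: (0,0) -> (17,0) [heading=0, draw]
FD 6: (17,0) -> (23,0) [heading=0, draw]
RT 45: heading 0 -> 315
FD 17: (23,0) -> (35.021,-12.021) [heading=315, draw]
BK 3: (35.021,-12.021) -> (32.899,-9.899) [heading=315, draw]
FD 11: (32.899,-9.899) -> (40.678,-17.678) [heading=315, draw]
LT 90: heading 315 -> 45
Final: pos=(40.678,-17.678), heading=45, 5 segment(s) drawn
Segments drawn: 5

Answer: 5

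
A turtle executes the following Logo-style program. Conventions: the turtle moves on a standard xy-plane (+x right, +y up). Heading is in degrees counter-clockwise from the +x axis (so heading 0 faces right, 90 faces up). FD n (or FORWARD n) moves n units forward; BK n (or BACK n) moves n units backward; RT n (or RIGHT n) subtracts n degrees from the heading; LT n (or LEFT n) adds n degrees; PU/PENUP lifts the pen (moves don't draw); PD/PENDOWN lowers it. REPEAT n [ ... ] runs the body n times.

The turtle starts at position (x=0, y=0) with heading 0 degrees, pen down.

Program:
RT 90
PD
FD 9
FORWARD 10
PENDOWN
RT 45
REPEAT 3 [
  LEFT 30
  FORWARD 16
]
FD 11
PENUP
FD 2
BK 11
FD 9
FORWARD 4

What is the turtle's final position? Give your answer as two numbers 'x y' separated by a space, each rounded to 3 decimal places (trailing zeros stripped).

Executing turtle program step by step:
Start: pos=(0,0), heading=0, pen down
RT 90: heading 0 -> 270
PD: pen down
FD 9: (0,0) -> (0,-9) [heading=270, draw]
FD 10: (0,-9) -> (0,-19) [heading=270, draw]
PD: pen down
RT 45: heading 270 -> 225
REPEAT 3 [
  -- iteration 1/3 --
  LT 30: heading 225 -> 255
  FD 16: (0,-19) -> (-4.141,-34.455) [heading=255, draw]
  -- iteration 2/3 --
  LT 30: heading 255 -> 285
  FD 16: (-4.141,-34.455) -> (0,-49.91) [heading=285, draw]
  -- iteration 3/3 --
  LT 30: heading 285 -> 315
  FD 16: (0,-49.91) -> (11.314,-61.223) [heading=315, draw]
]
FD 11: (11.314,-61.223) -> (19.092,-69.002) [heading=315, draw]
PU: pen up
FD 2: (19.092,-69.002) -> (20.506,-70.416) [heading=315, move]
BK 11: (20.506,-70.416) -> (12.728,-62.638) [heading=315, move]
FD 9: (12.728,-62.638) -> (19.092,-69.002) [heading=315, move]
FD 4: (19.092,-69.002) -> (21.92,-71.83) [heading=315, move]
Final: pos=(21.92,-71.83), heading=315, 6 segment(s) drawn

Answer: 21.92 -71.83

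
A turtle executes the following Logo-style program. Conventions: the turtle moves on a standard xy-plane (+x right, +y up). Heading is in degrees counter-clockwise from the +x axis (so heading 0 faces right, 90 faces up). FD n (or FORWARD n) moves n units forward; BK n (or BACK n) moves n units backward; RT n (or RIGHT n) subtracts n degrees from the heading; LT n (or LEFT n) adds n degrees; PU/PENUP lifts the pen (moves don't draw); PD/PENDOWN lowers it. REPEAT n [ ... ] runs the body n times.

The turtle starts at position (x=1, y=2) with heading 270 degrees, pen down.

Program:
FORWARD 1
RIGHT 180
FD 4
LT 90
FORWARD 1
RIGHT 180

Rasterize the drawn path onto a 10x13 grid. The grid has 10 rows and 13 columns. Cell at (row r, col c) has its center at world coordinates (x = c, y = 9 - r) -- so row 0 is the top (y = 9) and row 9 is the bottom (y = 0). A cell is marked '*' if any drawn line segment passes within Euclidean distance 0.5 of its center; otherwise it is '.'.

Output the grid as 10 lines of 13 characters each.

Answer: .............
.............
.............
.............
**...........
.*...........
.*...........
.*...........
.*...........
.............

Derivation:
Segment 0: (1,2) -> (1,1)
Segment 1: (1,1) -> (1,5)
Segment 2: (1,5) -> (0,5)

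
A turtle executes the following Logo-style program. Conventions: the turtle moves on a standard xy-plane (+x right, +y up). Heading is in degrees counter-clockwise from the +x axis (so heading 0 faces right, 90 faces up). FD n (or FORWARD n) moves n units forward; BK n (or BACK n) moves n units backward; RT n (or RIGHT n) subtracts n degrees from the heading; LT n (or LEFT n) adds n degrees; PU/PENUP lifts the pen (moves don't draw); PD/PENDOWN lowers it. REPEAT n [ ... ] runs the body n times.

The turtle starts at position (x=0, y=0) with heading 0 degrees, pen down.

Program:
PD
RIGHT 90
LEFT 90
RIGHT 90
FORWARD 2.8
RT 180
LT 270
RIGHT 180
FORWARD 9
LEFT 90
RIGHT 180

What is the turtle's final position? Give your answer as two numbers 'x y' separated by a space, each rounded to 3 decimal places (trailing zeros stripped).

Answer: -9 -2.8

Derivation:
Executing turtle program step by step:
Start: pos=(0,0), heading=0, pen down
PD: pen down
RT 90: heading 0 -> 270
LT 90: heading 270 -> 0
RT 90: heading 0 -> 270
FD 2.8: (0,0) -> (0,-2.8) [heading=270, draw]
RT 180: heading 270 -> 90
LT 270: heading 90 -> 0
RT 180: heading 0 -> 180
FD 9: (0,-2.8) -> (-9,-2.8) [heading=180, draw]
LT 90: heading 180 -> 270
RT 180: heading 270 -> 90
Final: pos=(-9,-2.8), heading=90, 2 segment(s) drawn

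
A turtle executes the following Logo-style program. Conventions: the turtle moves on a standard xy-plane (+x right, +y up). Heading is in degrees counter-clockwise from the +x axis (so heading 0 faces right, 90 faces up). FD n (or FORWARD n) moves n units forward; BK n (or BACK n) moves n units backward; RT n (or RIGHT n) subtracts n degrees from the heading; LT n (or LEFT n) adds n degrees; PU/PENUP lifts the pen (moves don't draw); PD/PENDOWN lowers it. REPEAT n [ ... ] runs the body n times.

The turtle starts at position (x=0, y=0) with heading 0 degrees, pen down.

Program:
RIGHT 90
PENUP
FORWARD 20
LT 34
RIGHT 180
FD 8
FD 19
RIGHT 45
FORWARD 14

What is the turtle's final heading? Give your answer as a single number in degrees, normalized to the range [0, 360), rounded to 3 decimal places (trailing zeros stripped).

Executing turtle program step by step:
Start: pos=(0,0), heading=0, pen down
RT 90: heading 0 -> 270
PU: pen up
FD 20: (0,0) -> (0,-20) [heading=270, move]
LT 34: heading 270 -> 304
RT 180: heading 304 -> 124
FD 8: (0,-20) -> (-4.474,-13.368) [heading=124, move]
FD 19: (-4.474,-13.368) -> (-15.098,2.384) [heading=124, move]
RT 45: heading 124 -> 79
FD 14: (-15.098,2.384) -> (-12.427,16.127) [heading=79, move]
Final: pos=(-12.427,16.127), heading=79, 0 segment(s) drawn

Answer: 79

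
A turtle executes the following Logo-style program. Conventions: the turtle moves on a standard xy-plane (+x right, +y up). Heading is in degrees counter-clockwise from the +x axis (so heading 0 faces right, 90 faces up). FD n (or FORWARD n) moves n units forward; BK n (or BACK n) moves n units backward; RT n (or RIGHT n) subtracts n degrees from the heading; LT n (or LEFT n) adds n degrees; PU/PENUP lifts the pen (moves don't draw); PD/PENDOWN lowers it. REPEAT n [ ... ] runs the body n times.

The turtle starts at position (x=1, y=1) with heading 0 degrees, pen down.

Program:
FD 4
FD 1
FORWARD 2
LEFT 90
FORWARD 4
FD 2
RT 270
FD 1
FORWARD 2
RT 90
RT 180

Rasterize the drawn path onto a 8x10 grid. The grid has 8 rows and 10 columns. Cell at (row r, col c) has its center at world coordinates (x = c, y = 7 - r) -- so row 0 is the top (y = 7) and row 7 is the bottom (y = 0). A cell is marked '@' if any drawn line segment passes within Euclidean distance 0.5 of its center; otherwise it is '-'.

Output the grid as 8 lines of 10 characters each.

Segment 0: (1,1) -> (5,1)
Segment 1: (5,1) -> (6,1)
Segment 2: (6,1) -> (8,1)
Segment 3: (8,1) -> (8,5)
Segment 4: (8,5) -> (8,7)
Segment 5: (8,7) -> (7,7)
Segment 6: (7,7) -> (5,7)

Answer: -----@@@@-
--------@-
--------@-
--------@-
--------@-
--------@-
-@@@@@@@@-
----------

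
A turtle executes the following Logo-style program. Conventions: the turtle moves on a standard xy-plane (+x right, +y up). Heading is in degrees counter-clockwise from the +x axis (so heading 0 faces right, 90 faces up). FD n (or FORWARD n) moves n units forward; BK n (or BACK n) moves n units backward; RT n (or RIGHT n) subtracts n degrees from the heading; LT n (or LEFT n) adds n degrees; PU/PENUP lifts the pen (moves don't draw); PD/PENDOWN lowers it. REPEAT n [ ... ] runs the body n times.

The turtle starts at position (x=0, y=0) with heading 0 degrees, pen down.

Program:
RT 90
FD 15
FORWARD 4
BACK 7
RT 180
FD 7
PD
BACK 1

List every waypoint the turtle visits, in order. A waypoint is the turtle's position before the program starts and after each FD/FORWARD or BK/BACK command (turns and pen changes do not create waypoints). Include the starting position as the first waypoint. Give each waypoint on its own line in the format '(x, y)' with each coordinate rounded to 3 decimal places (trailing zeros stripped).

Answer: (0, 0)
(0, -15)
(0, -19)
(0, -12)
(0, -5)
(0, -6)

Derivation:
Executing turtle program step by step:
Start: pos=(0,0), heading=0, pen down
RT 90: heading 0 -> 270
FD 15: (0,0) -> (0,-15) [heading=270, draw]
FD 4: (0,-15) -> (0,-19) [heading=270, draw]
BK 7: (0,-19) -> (0,-12) [heading=270, draw]
RT 180: heading 270 -> 90
FD 7: (0,-12) -> (0,-5) [heading=90, draw]
PD: pen down
BK 1: (0,-5) -> (0,-6) [heading=90, draw]
Final: pos=(0,-6), heading=90, 5 segment(s) drawn
Waypoints (6 total):
(0, 0)
(0, -15)
(0, -19)
(0, -12)
(0, -5)
(0, -6)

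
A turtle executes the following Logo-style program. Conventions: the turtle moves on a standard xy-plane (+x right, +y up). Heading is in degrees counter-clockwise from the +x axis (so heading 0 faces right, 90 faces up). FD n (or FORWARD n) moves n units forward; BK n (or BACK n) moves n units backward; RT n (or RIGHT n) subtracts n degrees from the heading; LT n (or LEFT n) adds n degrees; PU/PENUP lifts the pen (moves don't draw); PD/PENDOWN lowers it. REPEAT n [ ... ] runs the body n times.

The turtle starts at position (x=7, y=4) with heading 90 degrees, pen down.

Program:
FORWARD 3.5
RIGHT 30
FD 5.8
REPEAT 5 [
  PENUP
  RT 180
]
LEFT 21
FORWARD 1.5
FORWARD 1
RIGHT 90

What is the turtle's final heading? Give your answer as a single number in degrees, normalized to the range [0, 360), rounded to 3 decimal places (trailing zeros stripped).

Executing turtle program step by step:
Start: pos=(7,4), heading=90, pen down
FD 3.5: (7,4) -> (7,7.5) [heading=90, draw]
RT 30: heading 90 -> 60
FD 5.8: (7,7.5) -> (9.9,12.523) [heading=60, draw]
REPEAT 5 [
  -- iteration 1/5 --
  PU: pen up
  RT 180: heading 60 -> 240
  -- iteration 2/5 --
  PU: pen up
  RT 180: heading 240 -> 60
  -- iteration 3/5 --
  PU: pen up
  RT 180: heading 60 -> 240
  -- iteration 4/5 --
  PU: pen up
  RT 180: heading 240 -> 60
  -- iteration 5/5 --
  PU: pen up
  RT 180: heading 60 -> 240
]
LT 21: heading 240 -> 261
FD 1.5: (9.9,12.523) -> (9.665,11.041) [heading=261, move]
FD 1: (9.665,11.041) -> (9.509,10.054) [heading=261, move]
RT 90: heading 261 -> 171
Final: pos=(9.509,10.054), heading=171, 2 segment(s) drawn

Answer: 171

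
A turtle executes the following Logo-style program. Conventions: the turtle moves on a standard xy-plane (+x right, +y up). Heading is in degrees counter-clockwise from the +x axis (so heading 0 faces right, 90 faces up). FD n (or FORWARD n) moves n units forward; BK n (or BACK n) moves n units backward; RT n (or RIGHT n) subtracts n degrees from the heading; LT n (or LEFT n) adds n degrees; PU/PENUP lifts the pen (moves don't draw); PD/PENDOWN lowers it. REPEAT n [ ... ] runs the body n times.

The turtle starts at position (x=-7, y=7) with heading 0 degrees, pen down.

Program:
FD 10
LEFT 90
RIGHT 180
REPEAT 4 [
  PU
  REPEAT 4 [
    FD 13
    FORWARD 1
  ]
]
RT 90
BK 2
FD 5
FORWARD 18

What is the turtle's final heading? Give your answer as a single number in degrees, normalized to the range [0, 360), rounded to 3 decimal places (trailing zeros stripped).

Answer: 180

Derivation:
Executing turtle program step by step:
Start: pos=(-7,7), heading=0, pen down
FD 10: (-7,7) -> (3,7) [heading=0, draw]
LT 90: heading 0 -> 90
RT 180: heading 90 -> 270
REPEAT 4 [
  -- iteration 1/4 --
  PU: pen up
  REPEAT 4 [
    -- iteration 1/4 --
    FD 13: (3,7) -> (3,-6) [heading=270, move]
    FD 1: (3,-6) -> (3,-7) [heading=270, move]
    -- iteration 2/4 --
    FD 13: (3,-7) -> (3,-20) [heading=270, move]
    FD 1: (3,-20) -> (3,-21) [heading=270, move]
    -- iteration 3/4 --
    FD 13: (3,-21) -> (3,-34) [heading=270, move]
    FD 1: (3,-34) -> (3,-35) [heading=270, move]
    -- iteration 4/4 --
    FD 13: (3,-35) -> (3,-48) [heading=270, move]
    FD 1: (3,-48) -> (3,-49) [heading=270, move]
  ]
  -- iteration 2/4 --
  PU: pen up
  REPEAT 4 [
    -- iteration 1/4 --
    FD 13: (3,-49) -> (3,-62) [heading=270, move]
    FD 1: (3,-62) -> (3,-63) [heading=270, move]
    -- iteration 2/4 --
    FD 13: (3,-63) -> (3,-76) [heading=270, move]
    FD 1: (3,-76) -> (3,-77) [heading=270, move]
    -- iteration 3/4 --
    FD 13: (3,-77) -> (3,-90) [heading=270, move]
    FD 1: (3,-90) -> (3,-91) [heading=270, move]
    -- iteration 4/4 --
    FD 13: (3,-91) -> (3,-104) [heading=270, move]
    FD 1: (3,-104) -> (3,-105) [heading=270, move]
  ]
  -- iteration 3/4 --
  PU: pen up
  REPEAT 4 [
    -- iteration 1/4 --
    FD 13: (3,-105) -> (3,-118) [heading=270, move]
    FD 1: (3,-118) -> (3,-119) [heading=270, move]
    -- iteration 2/4 --
    FD 13: (3,-119) -> (3,-132) [heading=270, move]
    FD 1: (3,-132) -> (3,-133) [heading=270, move]
    -- iteration 3/4 --
    FD 13: (3,-133) -> (3,-146) [heading=270, move]
    FD 1: (3,-146) -> (3,-147) [heading=270, move]
    -- iteration 4/4 --
    FD 13: (3,-147) -> (3,-160) [heading=270, move]
    FD 1: (3,-160) -> (3,-161) [heading=270, move]
  ]
  -- iteration 4/4 --
  PU: pen up
  REPEAT 4 [
    -- iteration 1/4 --
    FD 13: (3,-161) -> (3,-174) [heading=270, move]
    FD 1: (3,-174) -> (3,-175) [heading=270, move]
    -- iteration 2/4 --
    FD 13: (3,-175) -> (3,-188) [heading=270, move]
    FD 1: (3,-188) -> (3,-189) [heading=270, move]
    -- iteration 3/4 --
    FD 13: (3,-189) -> (3,-202) [heading=270, move]
    FD 1: (3,-202) -> (3,-203) [heading=270, move]
    -- iteration 4/4 --
    FD 13: (3,-203) -> (3,-216) [heading=270, move]
    FD 1: (3,-216) -> (3,-217) [heading=270, move]
  ]
]
RT 90: heading 270 -> 180
BK 2: (3,-217) -> (5,-217) [heading=180, move]
FD 5: (5,-217) -> (0,-217) [heading=180, move]
FD 18: (0,-217) -> (-18,-217) [heading=180, move]
Final: pos=(-18,-217), heading=180, 1 segment(s) drawn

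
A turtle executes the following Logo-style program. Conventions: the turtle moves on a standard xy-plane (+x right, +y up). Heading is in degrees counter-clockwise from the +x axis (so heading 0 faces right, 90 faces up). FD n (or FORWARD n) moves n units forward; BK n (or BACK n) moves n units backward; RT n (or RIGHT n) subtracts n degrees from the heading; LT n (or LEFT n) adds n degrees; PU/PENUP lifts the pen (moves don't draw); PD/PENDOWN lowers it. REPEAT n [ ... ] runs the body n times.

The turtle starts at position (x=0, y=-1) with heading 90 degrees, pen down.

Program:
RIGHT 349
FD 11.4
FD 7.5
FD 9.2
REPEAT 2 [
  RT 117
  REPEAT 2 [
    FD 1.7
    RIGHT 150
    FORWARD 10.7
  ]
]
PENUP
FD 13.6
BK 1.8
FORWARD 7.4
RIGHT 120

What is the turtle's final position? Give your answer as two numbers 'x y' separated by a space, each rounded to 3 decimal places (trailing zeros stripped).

Answer: 12.5 30.653

Derivation:
Executing turtle program step by step:
Start: pos=(0,-1), heading=90, pen down
RT 349: heading 90 -> 101
FD 11.4: (0,-1) -> (-2.175,10.191) [heading=101, draw]
FD 7.5: (-2.175,10.191) -> (-3.606,17.553) [heading=101, draw]
FD 9.2: (-3.606,17.553) -> (-5.362,26.584) [heading=101, draw]
REPEAT 2 [
  -- iteration 1/2 --
  RT 117: heading 101 -> 344
  REPEAT 2 [
    -- iteration 1/2 --
    FD 1.7: (-5.362,26.584) -> (-3.728,26.115) [heading=344, draw]
    RT 150: heading 344 -> 194
    FD 10.7: (-3.728,26.115) -> (-14.11,23.527) [heading=194, draw]
    -- iteration 2/2 --
    FD 1.7: (-14.11,23.527) -> (-15.759,23.115) [heading=194, draw]
    RT 150: heading 194 -> 44
    FD 10.7: (-15.759,23.115) -> (-8.062,30.548) [heading=44, draw]
  ]
  -- iteration 2/2 --
  RT 117: heading 44 -> 287
  REPEAT 2 [
    -- iteration 1/2 --
    FD 1.7: (-8.062,30.548) -> (-7.565,28.922) [heading=287, draw]
    RT 150: heading 287 -> 137
    FD 10.7: (-7.565,28.922) -> (-15.391,36.22) [heading=137, draw]
    -- iteration 2/2 --
    FD 1.7: (-15.391,36.22) -> (-16.634,37.379) [heading=137, draw]
    RT 150: heading 137 -> 347
    FD 10.7: (-16.634,37.379) -> (-6.208,34.972) [heading=347, draw]
  ]
]
PU: pen up
FD 13.6: (-6.208,34.972) -> (7.043,31.913) [heading=347, move]
BK 1.8: (7.043,31.913) -> (5.289,32.318) [heading=347, move]
FD 7.4: (5.289,32.318) -> (12.5,30.653) [heading=347, move]
RT 120: heading 347 -> 227
Final: pos=(12.5,30.653), heading=227, 11 segment(s) drawn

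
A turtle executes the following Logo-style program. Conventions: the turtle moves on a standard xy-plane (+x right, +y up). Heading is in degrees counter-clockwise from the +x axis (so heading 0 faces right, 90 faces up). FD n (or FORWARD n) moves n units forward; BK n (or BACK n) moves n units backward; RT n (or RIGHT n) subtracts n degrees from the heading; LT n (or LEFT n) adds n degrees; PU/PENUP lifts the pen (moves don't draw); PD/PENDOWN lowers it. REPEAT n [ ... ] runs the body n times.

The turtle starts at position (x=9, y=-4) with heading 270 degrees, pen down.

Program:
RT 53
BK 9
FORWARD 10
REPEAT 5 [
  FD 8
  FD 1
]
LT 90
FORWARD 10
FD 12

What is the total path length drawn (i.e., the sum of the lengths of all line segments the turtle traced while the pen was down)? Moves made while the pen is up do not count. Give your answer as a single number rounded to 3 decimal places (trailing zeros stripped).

Executing turtle program step by step:
Start: pos=(9,-4), heading=270, pen down
RT 53: heading 270 -> 217
BK 9: (9,-4) -> (16.188,1.416) [heading=217, draw]
FD 10: (16.188,1.416) -> (8.201,-4.602) [heading=217, draw]
REPEAT 5 [
  -- iteration 1/5 --
  FD 8: (8.201,-4.602) -> (1.812,-9.416) [heading=217, draw]
  FD 1: (1.812,-9.416) -> (1.014,-10.018) [heading=217, draw]
  -- iteration 2/5 --
  FD 8: (1.014,-10.018) -> (-5.375,-14.833) [heading=217, draw]
  FD 1: (-5.375,-14.833) -> (-6.174,-15.434) [heading=217, draw]
  -- iteration 3/5 --
  FD 8: (-6.174,-15.434) -> (-12.563,-20.249) [heading=217, draw]
  FD 1: (-12.563,-20.249) -> (-13.362,-20.851) [heading=217, draw]
  -- iteration 4/5 --
  FD 8: (-13.362,-20.851) -> (-19.751,-25.665) [heading=217, draw]
  FD 1: (-19.751,-25.665) -> (-20.55,-26.267) [heading=217, draw]
  -- iteration 5/5 --
  FD 8: (-20.55,-26.267) -> (-26.939,-31.082) [heading=217, draw]
  FD 1: (-26.939,-31.082) -> (-27.737,-31.683) [heading=217, draw]
]
LT 90: heading 217 -> 307
FD 10: (-27.737,-31.683) -> (-21.719,-39.67) [heading=307, draw]
FD 12: (-21.719,-39.67) -> (-14.497,-49.253) [heading=307, draw]
Final: pos=(-14.497,-49.253), heading=307, 14 segment(s) drawn

Segment lengths:
  seg 1: (9,-4) -> (16.188,1.416), length = 9
  seg 2: (16.188,1.416) -> (8.201,-4.602), length = 10
  seg 3: (8.201,-4.602) -> (1.812,-9.416), length = 8
  seg 4: (1.812,-9.416) -> (1.014,-10.018), length = 1
  seg 5: (1.014,-10.018) -> (-5.375,-14.833), length = 8
  seg 6: (-5.375,-14.833) -> (-6.174,-15.434), length = 1
  seg 7: (-6.174,-15.434) -> (-12.563,-20.249), length = 8
  seg 8: (-12.563,-20.249) -> (-13.362,-20.851), length = 1
  seg 9: (-13.362,-20.851) -> (-19.751,-25.665), length = 8
  seg 10: (-19.751,-25.665) -> (-20.55,-26.267), length = 1
  seg 11: (-20.55,-26.267) -> (-26.939,-31.082), length = 8
  seg 12: (-26.939,-31.082) -> (-27.737,-31.683), length = 1
  seg 13: (-27.737,-31.683) -> (-21.719,-39.67), length = 10
  seg 14: (-21.719,-39.67) -> (-14.497,-49.253), length = 12
Total = 86

Answer: 86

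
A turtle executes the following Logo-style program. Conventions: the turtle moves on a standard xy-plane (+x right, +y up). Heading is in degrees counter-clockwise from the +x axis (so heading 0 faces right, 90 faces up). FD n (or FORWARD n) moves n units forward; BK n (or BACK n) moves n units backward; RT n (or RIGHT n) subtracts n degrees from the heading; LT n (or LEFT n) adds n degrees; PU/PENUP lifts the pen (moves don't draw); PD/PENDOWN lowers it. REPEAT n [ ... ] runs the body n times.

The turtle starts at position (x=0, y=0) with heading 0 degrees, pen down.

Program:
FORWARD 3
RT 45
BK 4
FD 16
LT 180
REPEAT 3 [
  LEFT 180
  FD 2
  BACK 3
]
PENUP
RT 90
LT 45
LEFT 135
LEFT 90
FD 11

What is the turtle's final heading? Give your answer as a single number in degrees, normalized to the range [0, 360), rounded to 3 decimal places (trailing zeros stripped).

Executing turtle program step by step:
Start: pos=(0,0), heading=0, pen down
FD 3: (0,0) -> (3,0) [heading=0, draw]
RT 45: heading 0 -> 315
BK 4: (3,0) -> (0.172,2.828) [heading=315, draw]
FD 16: (0.172,2.828) -> (11.485,-8.485) [heading=315, draw]
LT 180: heading 315 -> 135
REPEAT 3 [
  -- iteration 1/3 --
  LT 180: heading 135 -> 315
  FD 2: (11.485,-8.485) -> (12.899,-9.899) [heading=315, draw]
  BK 3: (12.899,-9.899) -> (10.778,-7.778) [heading=315, draw]
  -- iteration 2/3 --
  LT 180: heading 315 -> 135
  FD 2: (10.778,-7.778) -> (9.364,-6.364) [heading=135, draw]
  BK 3: (9.364,-6.364) -> (11.485,-8.485) [heading=135, draw]
  -- iteration 3/3 --
  LT 180: heading 135 -> 315
  FD 2: (11.485,-8.485) -> (12.899,-9.899) [heading=315, draw]
  BK 3: (12.899,-9.899) -> (10.778,-7.778) [heading=315, draw]
]
PU: pen up
RT 90: heading 315 -> 225
LT 45: heading 225 -> 270
LT 135: heading 270 -> 45
LT 90: heading 45 -> 135
FD 11: (10.778,-7.778) -> (3,0) [heading=135, move]
Final: pos=(3,0), heading=135, 9 segment(s) drawn

Answer: 135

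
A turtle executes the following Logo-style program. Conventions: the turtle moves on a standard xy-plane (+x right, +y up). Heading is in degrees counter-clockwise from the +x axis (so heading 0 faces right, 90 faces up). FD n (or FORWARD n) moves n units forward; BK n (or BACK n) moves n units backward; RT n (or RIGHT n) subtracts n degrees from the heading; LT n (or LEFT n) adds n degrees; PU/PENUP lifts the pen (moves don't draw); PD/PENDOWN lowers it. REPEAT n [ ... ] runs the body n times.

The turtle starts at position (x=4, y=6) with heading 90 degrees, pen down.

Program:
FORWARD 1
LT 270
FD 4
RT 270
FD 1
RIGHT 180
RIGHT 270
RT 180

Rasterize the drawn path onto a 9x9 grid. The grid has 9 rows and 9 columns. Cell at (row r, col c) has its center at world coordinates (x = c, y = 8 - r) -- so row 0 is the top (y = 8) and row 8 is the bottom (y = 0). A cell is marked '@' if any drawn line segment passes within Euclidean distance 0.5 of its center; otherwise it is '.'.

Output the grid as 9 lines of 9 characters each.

Segment 0: (4,6) -> (4,7)
Segment 1: (4,7) -> (8,7)
Segment 2: (8,7) -> (8,8)

Answer: ........@
....@@@@@
....@....
.........
.........
.........
.........
.........
.........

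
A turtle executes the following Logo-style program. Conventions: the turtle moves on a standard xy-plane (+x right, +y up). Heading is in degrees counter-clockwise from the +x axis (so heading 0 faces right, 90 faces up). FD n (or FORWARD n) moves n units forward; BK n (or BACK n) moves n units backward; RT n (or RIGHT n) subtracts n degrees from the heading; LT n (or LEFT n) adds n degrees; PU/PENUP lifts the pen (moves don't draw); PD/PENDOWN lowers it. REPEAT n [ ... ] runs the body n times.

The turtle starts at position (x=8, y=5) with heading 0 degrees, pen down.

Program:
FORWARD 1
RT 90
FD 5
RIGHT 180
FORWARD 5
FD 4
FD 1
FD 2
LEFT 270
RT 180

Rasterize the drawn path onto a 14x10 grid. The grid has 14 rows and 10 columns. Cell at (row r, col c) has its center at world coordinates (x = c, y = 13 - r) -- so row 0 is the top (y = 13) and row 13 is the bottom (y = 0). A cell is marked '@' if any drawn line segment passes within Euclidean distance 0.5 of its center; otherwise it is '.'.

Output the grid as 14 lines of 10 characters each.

Segment 0: (8,5) -> (9,5)
Segment 1: (9,5) -> (9,0)
Segment 2: (9,0) -> (9,5)
Segment 3: (9,5) -> (9,9)
Segment 4: (9,9) -> (9,10)
Segment 5: (9,10) -> (9,12)

Answer: ..........
.........@
.........@
.........@
.........@
.........@
.........@
.........@
........@@
.........@
.........@
.........@
.........@
.........@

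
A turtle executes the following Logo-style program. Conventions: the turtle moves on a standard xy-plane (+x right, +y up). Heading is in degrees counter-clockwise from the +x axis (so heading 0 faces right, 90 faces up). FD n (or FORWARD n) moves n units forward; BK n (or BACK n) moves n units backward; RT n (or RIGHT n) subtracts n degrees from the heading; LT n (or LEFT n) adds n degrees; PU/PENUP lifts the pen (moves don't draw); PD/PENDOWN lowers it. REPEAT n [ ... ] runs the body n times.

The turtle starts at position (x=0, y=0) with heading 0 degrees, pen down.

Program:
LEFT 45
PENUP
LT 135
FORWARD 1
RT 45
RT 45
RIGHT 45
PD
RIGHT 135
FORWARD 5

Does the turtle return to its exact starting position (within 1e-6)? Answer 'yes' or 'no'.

Executing turtle program step by step:
Start: pos=(0,0), heading=0, pen down
LT 45: heading 0 -> 45
PU: pen up
LT 135: heading 45 -> 180
FD 1: (0,0) -> (-1,0) [heading=180, move]
RT 45: heading 180 -> 135
RT 45: heading 135 -> 90
RT 45: heading 90 -> 45
PD: pen down
RT 135: heading 45 -> 270
FD 5: (-1,0) -> (-1,-5) [heading=270, draw]
Final: pos=(-1,-5), heading=270, 1 segment(s) drawn

Start position: (0, 0)
Final position: (-1, -5)
Distance = 5.099; >= 1e-6 -> NOT closed

Answer: no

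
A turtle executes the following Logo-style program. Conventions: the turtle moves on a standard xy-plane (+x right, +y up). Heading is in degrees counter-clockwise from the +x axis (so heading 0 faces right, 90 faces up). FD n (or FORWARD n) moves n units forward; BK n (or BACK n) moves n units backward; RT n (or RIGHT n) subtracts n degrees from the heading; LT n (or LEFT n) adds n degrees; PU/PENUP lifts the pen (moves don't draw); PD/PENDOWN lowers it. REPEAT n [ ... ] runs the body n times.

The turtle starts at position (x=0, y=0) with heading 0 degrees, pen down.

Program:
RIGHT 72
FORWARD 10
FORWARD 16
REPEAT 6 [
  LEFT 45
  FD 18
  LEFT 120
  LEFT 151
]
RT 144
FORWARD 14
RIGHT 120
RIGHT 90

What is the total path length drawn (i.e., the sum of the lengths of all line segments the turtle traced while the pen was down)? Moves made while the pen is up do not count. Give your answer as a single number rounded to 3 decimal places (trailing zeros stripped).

Answer: 148

Derivation:
Executing turtle program step by step:
Start: pos=(0,0), heading=0, pen down
RT 72: heading 0 -> 288
FD 10: (0,0) -> (3.09,-9.511) [heading=288, draw]
FD 16: (3.09,-9.511) -> (8.034,-24.727) [heading=288, draw]
REPEAT 6 [
  -- iteration 1/6 --
  LT 45: heading 288 -> 333
  FD 18: (8.034,-24.727) -> (24.073,-32.899) [heading=333, draw]
  LT 120: heading 333 -> 93
  LT 151: heading 93 -> 244
  -- iteration 2/6 --
  LT 45: heading 244 -> 289
  FD 18: (24.073,-32.899) -> (29.933,-49.919) [heading=289, draw]
  LT 120: heading 289 -> 49
  LT 151: heading 49 -> 200
  -- iteration 3/6 --
  LT 45: heading 200 -> 245
  FD 18: (29.933,-49.919) -> (22.326,-66.232) [heading=245, draw]
  LT 120: heading 245 -> 5
  LT 151: heading 5 -> 156
  -- iteration 4/6 --
  LT 45: heading 156 -> 201
  FD 18: (22.326,-66.232) -> (5.521,-72.683) [heading=201, draw]
  LT 120: heading 201 -> 321
  LT 151: heading 321 -> 112
  -- iteration 5/6 --
  LT 45: heading 112 -> 157
  FD 18: (5.521,-72.683) -> (-11.048,-65.65) [heading=157, draw]
  LT 120: heading 157 -> 277
  LT 151: heading 277 -> 68
  -- iteration 6/6 --
  LT 45: heading 68 -> 113
  FD 18: (-11.048,-65.65) -> (-18.081,-49.081) [heading=113, draw]
  LT 120: heading 113 -> 233
  LT 151: heading 233 -> 24
]
RT 144: heading 24 -> 240
FD 14: (-18.081,-49.081) -> (-25.081,-61.205) [heading=240, draw]
RT 120: heading 240 -> 120
RT 90: heading 120 -> 30
Final: pos=(-25.081,-61.205), heading=30, 9 segment(s) drawn

Segment lengths:
  seg 1: (0,0) -> (3.09,-9.511), length = 10
  seg 2: (3.09,-9.511) -> (8.034,-24.727), length = 16
  seg 3: (8.034,-24.727) -> (24.073,-32.899), length = 18
  seg 4: (24.073,-32.899) -> (29.933,-49.919), length = 18
  seg 5: (29.933,-49.919) -> (22.326,-66.232), length = 18
  seg 6: (22.326,-66.232) -> (5.521,-72.683), length = 18
  seg 7: (5.521,-72.683) -> (-11.048,-65.65), length = 18
  seg 8: (-11.048,-65.65) -> (-18.081,-49.081), length = 18
  seg 9: (-18.081,-49.081) -> (-25.081,-61.205), length = 14
Total = 148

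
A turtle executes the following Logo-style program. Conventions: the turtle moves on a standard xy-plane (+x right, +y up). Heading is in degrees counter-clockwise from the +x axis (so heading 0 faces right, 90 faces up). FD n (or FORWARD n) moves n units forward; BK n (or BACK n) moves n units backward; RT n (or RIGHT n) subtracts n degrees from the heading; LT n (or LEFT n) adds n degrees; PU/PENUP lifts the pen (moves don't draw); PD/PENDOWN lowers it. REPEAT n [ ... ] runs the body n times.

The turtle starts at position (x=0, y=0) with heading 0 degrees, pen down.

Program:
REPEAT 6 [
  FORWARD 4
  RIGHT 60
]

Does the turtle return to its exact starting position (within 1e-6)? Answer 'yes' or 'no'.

Answer: yes

Derivation:
Executing turtle program step by step:
Start: pos=(0,0), heading=0, pen down
REPEAT 6 [
  -- iteration 1/6 --
  FD 4: (0,0) -> (4,0) [heading=0, draw]
  RT 60: heading 0 -> 300
  -- iteration 2/6 --
  FD 4: (4,0) -> (6,-3.464) [heading=300, draw]
  RT 60: heading 300 -> 240
  -- iteration 3/6 --
  FD 4: (6,-3.464) -> (4,-6.928) [heading=240, draw]
  RT 60: heading 240 -> 180
  -- iteration 4/6 --
  FD 4: (4,-6.928) -> (0,-6.928) [heading=180, draw]
  RT 60: heading 180 -> 120
  -- iteration 5/6 --
  FD 4: (0,-6.928) -> (-2,-3.464) [heading=120, draw]
  RT 60: heading 120 -> 60
  -- iteration 6/6 --
  FD 4: (-2,-3.464) -> (0,0) [heading=60, draw]
  RT 60: heading 60 -> 0
]
Final: pos=(0,0), heading=0, 6 segment(s) drawn

Start position: (0, 0)
Final position: (0, 0)
Distance = 0; < 1e-6 -> CLOSED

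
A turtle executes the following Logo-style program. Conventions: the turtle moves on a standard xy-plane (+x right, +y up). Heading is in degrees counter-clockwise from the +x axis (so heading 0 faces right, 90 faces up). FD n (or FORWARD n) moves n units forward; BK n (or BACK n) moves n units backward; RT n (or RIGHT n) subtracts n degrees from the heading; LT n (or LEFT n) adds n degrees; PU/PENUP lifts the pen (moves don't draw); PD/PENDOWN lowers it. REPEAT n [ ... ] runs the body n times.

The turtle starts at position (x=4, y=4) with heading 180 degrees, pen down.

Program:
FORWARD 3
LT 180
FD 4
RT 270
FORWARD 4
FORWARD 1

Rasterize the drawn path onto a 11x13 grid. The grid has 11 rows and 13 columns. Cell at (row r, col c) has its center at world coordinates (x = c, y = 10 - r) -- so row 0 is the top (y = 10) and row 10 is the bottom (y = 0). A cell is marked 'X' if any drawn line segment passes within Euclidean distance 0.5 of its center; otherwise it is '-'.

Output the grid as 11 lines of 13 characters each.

Segment 0: (4,4) -> (1,4)
Segment 1: (1,4) -> (5,4)
Segment 2: (5,4) -> (5,8)
Segment 3: (5,8) -> (5,9)

Answer: -------------
-----X-------
-----X-------
-----X-------
-----X-------
-----X-------
-XXXXX-------
-------------
-------------
-------------
-------------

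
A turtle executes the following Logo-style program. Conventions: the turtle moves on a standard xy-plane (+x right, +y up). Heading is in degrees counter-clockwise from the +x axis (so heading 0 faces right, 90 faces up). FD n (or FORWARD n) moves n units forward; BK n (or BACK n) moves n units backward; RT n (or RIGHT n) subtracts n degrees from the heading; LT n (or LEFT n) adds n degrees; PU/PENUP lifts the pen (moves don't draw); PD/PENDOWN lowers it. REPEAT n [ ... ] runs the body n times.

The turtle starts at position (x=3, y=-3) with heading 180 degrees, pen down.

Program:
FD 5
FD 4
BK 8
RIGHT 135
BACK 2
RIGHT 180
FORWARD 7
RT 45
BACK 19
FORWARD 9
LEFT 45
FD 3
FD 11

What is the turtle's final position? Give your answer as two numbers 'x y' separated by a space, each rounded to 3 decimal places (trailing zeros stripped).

Executing turtle program step by step:
Start: pos=(3,-3), heading=180, pen down
FD 5: (3,-3) -> (-2,-3) [heading=180, draw]
FD 4: (-2,-3) -> (-6,-3) [heading=180, draw]
BK 8: (-6,-3) -> (2,-3) [heading=180, draw]
RT 135: heading 180 -> 45
BK 2: (2,-3) -> (0.586,-4.414) [heading=45, draw]
RT 180: heading 45 -> 225
FD 7: (0.586,-4.414) -> (-4.364,-9.364) [heading=225, draw]
RT 45: heading 225 -> 180
BK 19: (-4.364,-9.364) -> (14.636,-9.364) [heading=180, draw]
FD 9: (14.636,-9.364) -> (5.636,-9.364) [heading=180, draw]
LT 45: heading 180 -> 225
FD 3: (5.636,-9.364) -> (3.515,-11.485) [heading=225, draw]
FD 11: (3.515,-11.485) -> (-4.263,-19.263) [heading=225, draw]
Final: pos=(-4.263,-19.263), heading=225, 9 segment(s) drawn

Answer: -4.263 -19.263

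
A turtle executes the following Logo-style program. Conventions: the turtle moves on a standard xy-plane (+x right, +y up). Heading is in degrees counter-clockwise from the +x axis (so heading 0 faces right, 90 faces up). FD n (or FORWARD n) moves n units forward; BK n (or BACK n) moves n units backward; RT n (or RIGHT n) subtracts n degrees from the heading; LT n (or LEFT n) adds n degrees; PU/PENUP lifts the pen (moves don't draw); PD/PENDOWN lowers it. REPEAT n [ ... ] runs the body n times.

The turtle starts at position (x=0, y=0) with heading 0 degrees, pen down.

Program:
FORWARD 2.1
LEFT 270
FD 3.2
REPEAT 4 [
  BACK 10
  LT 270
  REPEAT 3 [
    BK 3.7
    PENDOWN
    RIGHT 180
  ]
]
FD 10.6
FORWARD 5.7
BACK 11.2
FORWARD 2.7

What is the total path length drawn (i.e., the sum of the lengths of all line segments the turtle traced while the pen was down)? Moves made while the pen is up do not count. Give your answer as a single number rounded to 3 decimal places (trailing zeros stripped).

Executing turtle program step by step:
Start: pos=(0,0), heading=0, pen down
FD 2.1: (0,0) -> (2.1,0) [heading=0, draw]
LT 270: heading 0 -> 270
FD 3.2: (2.1,0) -> (2.1,-3.2) [heading=270, draw]
REPEAT 4 [
  -- iteration 1/4 --
  BK 10: (2.1,-3.2) -> (2.1,6.8) [heading=270, draw]
  LT 270: heading 270 -> 180
  REPEAT 3 [
    -- iteration 1/3 --
    BK 3.7: (2.1,6.8) -> (5.8,6.8) [heading=180, draw]
    PD: pen down
    RT 180: heading 180 -> 0
    -- iteration 2/3 --
    BK 3.7: (5.8,6.8) -> (2.1,6.8) [heading=0, draw]
    PD: pen down
    RT 180: heading 0 -> 180
    -- iteration 3/3 --
    BK 3.7: (2.1,6.8) -> (5.8,6.8) [heading=180, draw]
    PD: pen down
    RT 180: heading 180 -> 0
  ]
  -- iteration 2/4 --
  BK 10: (5.8,6.8) -> (-4.2,6.8) [heading=0, draw]
  LT 270: heading 0 -> 270
  REPEAT 3 [
    -- iteration 1/3 --
    BK 3.7: (-4.2,6.8) -> (-4.2,10.5) [heading=270, draw]
    PD: pen down
    RT 180: heading 270 -> 90
    -- iteration 2/3 --
    BK 3.7: (-4.2,10.5) -> (-4.2,6.8) [heading=90, draw]
    PD: pen down
    RT 180: heading 90 -> 270
    -- iteration 3/3 --
    BK 3.7: (-4.2,6.8) -> (-4.2,10.5) [heading=270, draw]
    PD: pen down
    RT 180: heading 270 -> 90
  ]
  -- iteration 3/4 --
  BK 10: (-4.2,10.5) -> (-4.2,0.5) [heading=90, draw]
  LT 270: heading 90 -> 0
  REPEAT 3 [
    -- iteration 1/3 --
    BK 3.7: (-4.2,0.5) -> (-7.9,0.5) [heading=0, draw]
    PD: pen down
    RT 180: heading 0 -> 180
    -- iteration 2/3 --
    BK 3.7: (-7.9,0.5) -> (-4.2,0.5) [heading=180, draw]
    PD: pen down
    RT 180: heading 180 -> 0
    -- iteration 3/3 --
    BK 3.7: (-4.2,0.5) -> (-7.9,0.5) [heading=0, draw]
    PD: pen down
    RT 180: heading 0 -> 180
  ]
  -- iteration 4/4 --
  BK 10: (-7.9,0.5) -> (2.1,0.5) [heading=180, draw]
  LT 270: heading 180 -> 90
  REPEAT 3 [
    -- iteration 1/3 --
    BK 3.7: (2.1,0.5) -> (2.1,-3.2) [heading=90, draw]
    PD: pen down
    RT 180: heading 90 -> 270
    -- iteration 2/3 --
    BK 3.7: (2.1,-3.2) -> (2.1,0.5) [heading=270, draw]
    PD: pen down
    RT 180: heading 270 -> 90
    -- iteration 3/3 --
    BK 3.7: (2.1,0.5) -> (2.1,-3.2) [heading=90, draw]
    PD: pen down
    RT 180: heading 90 -> 270
  ]
]
FD 10.6: (2.1,-3.2) -> (2.1,-13.8) [heading=270, draw]
FD 5.7: (2.1,-13.8) -> (2.1,-19.5) [heading=270, draw]
BK 11.2: (2.1,-19.5) -> (2.1,-8.3) [heading=270, draw]
FD 2.7: (2.1,-8.3) -> (2.1,-11) [heading=270, draw]
Final: pos=(2.1,-11), heading=270, 22 segment(s) drawn

Segment lengths:
  seg 1: (0,0) -> (2.1,0), length = 2.1
  seg 2: (2.1,0) -> (2.1,-3.2), length = 3.2
  seg 3: (2.1,-3.2) -> (2.1,6.8), length = 10
  seg 4: (2.1,6.8) -> (5.8,6.8), length = 3.7
  seg 5: (5.8,6.8) -> (2.1,6.8), length = 3.7
  seg 6: (2.1,6.8) -> (5.8,6.8), length = 3.7
  seg 7: (5.8,6.8) -> (-4.2,6.8), length = 10
  seg 8: (-4.2,6.8) -> (-4.2,10.5), length = 3.7
  seg 9: (-4.2,10.5) -> (-4.2,6.8), length = 3.7
  seg 10: (-4.2,6.8) -> (-4.2,10.5), length = 3.7
  seg 11: (-4.2,10.5) -> (-4.2,0.5), length = 10
  seg 12: (-4.2,0.5) -> (-7.9,0.5), length = 3.7
  seg 13: (-7.9,0.5) -> (-4.2,0.5), length = 3.7
  seg 14: (-4.2,0.5) -> (-7.9,0.5), length = 3.7
  seg 15: (-7.9,0.5) -> (2.1,0.5), length = 10
  seg 16: (2.1,0.5) -> (2.1,-3.2), length = 3.7
  seg 17: (2.1,-3.2) -> (2.1,0.5), length = 3.7
  seg 18: (2.1,0.5) -> (2.1,-3.2), length = 3.7
  seg 19: (2.1,-3.2) -> (2.1,-13.8), length = 10.6
  seg 20: (2.1,-13.8) -> (2.1,-19.5), length = 5.7
  seg 21: (2.1,-19.5) -> (2.1,-8.3), length = 11.2
  seg 22: (2.1,-8.3) -> (2.1,-11), length = 2.7
Total = 119.9

Answer: 119.9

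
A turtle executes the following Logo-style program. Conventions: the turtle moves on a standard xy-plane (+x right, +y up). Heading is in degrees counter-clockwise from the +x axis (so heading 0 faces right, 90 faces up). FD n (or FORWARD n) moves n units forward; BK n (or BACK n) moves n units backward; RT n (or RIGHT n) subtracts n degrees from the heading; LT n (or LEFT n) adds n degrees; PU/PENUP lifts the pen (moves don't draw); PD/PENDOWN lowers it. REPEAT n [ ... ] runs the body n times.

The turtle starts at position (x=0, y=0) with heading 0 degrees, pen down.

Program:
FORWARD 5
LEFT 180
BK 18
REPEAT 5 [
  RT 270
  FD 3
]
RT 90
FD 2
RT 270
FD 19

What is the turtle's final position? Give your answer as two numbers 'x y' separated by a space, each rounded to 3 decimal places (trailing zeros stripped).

Executing turtle program step by step:
Start: pos=(0,0), heading=0, pen down
FD 5: (0,0) -> (5,0) [heading=0, draw]
LT 180: heading 0 -> 180
BK 18: (5,0) -> (23,0) [heading=180, draw]
REPEAT 5 [
  -- iteration 1/5 --
  RT 270: heading 180 -> 270
  FD 3: (23,0) -> (23,-3) [heading=270, draw]
  -- iteration 2/5 --
  RT 270: heading 270 -> 0
  FD 3: (23,-3) -> (26,-3) [heading=0, draw]
  -- iteration 3/5 --
  RT 270: heading 0 -> 90
  FD 3: (26,-3) -> (26,0) [heading=90, draw]
  -- iteration 4/5 --
  RT 270: heading 90 -> 180
  FD 3: (26,0) -> (23,0) [heading=180, draw]
  -- iteration 5/5 --
  RT 270: heading 180 -> 270
  FD 3: (23,0) -> (23,-3) [heading=270, draw]
]
RT 90: heading 270 -> 180
FD 2: (23,-3) -> (21,-3) [heading=180, draw]
RT 270: heading 180 -> 270
FD 19: (21,-3) -> (21,-22) [heading=270, draw]
Final: pos=(21,-22), heading=270, 9 segment(s) drawn

Answer: 21 -22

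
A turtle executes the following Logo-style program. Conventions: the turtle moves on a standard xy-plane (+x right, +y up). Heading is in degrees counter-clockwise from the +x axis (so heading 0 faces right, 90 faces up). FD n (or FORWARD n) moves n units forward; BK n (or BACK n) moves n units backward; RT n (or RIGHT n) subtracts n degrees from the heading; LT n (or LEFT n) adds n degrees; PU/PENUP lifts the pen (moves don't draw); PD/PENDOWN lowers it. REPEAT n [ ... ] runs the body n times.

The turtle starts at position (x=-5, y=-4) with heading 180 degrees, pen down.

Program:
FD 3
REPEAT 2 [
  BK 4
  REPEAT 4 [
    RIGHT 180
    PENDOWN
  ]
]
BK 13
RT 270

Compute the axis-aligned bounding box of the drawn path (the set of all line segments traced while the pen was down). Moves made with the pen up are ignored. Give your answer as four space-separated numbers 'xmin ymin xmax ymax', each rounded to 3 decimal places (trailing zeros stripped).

Executing turtle program step by step:
Start: pos=(-5,-4), heading=180, pen down
FD 3: (-5,-4) -> (-8,-4) [heading=180, draw]
REPEAT 2 [
  -- iteration 1/2 --
  BK 4: (-8,-4) -> (-4,-4) [heading=180, draw]
  REPEAT 4 [
    -- iteration 1/4 --
    RT 180: heading 180 -> 0
    PD: pen down
    -- iteration 2/4 --
    RT 180: heading 0 -> 180
    PD: pen down
    -- iteration 3/4 --
    RT 180: heading 180 -> 0
    PD: pen down
    -- iteration 4/4 --
    RT 180: heading 0 -> 180
    PD: pen down
  ]
  -- iteration 2/2 --
  BK 4: (-4,-4) -> (0,-4) [heading=180, draw]
  REPEAT 4 [
    -- iteration 1/4 --
    RT 180: heading 180 -> 0
    PD: pen down
    -- iteration 2/4 --
    RT 180: heading 0 -> 180
    PD: pen down
    -- iteration 3/4 --
    RT 180: heading 180 -> 0
    PD: pen down
    -- iteration 4/4 --
    RT 180: heading 0 -> 180
    PD: pen down
  ]
]
BK 13: (0,-4) -> (13,-4) [heading=180, draw]
RT 270: heading 180 -> 270
Final: pos=(13,-4), heading=270, 4 segment(s) drawn

Segment endpoints: x in {-8, -5, -4, 0, 13}, y in {-4, -4, -4, -4}
xmin=-8, ymin=-4, xmax=13, ymax=-4

Answer: -8 -4 13 -4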